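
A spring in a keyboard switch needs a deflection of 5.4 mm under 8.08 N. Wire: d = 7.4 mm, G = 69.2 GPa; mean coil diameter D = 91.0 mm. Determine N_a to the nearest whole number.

23

Required rate k = F/δ = 8.08/5.4 = 1.4963 N/mm
N_a = Gd⁴/(8D³k) = (69.2×10³ × 7.4⁴)/(8 × 91.0³ × 1.4963)
    = 2.07507e+08 / 9.02052e+06 = 23 → 23 coils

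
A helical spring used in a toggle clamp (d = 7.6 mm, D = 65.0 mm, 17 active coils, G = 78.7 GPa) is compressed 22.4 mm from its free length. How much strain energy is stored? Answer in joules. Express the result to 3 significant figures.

k = Gd⁴/(8D³N_a) = (78.7×10³)(7.6⁴)/(8·65.0³·17) = 7.0299 N/mm
U = ½kδ² = 0.5 × 7.0299 × 22.4² = 1763.7 N·mm = 1.7637 J

1.76 J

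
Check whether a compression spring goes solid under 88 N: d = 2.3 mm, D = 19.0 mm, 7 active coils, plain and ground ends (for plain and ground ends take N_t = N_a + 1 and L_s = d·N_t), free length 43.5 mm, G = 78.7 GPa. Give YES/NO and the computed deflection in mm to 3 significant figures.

NO, δ = 15.3 mm

k = Gd⁴/(8D³N_a) = (78.7×10³)(2.3⁴)/(8·19.0³·7) = 5.7337 N/mm
N_t = 8; L_s = 2.3·8 = 18.4 mm; δ_solid = L₀ − L_s = 43.5 − 18.4 = 25.1 mm
δ = F/k = 88/5.7337 = 15.348 mm
δ < δ_solid → spring does not go solid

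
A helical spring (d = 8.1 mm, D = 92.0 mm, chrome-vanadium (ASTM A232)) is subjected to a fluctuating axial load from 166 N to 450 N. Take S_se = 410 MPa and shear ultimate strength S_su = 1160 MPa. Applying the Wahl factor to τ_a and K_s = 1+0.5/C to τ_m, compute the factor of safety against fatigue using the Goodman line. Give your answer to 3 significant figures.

3.40

C = D/d = 92.0/8.1 = 11.3580; K_W = (4C−1)/(4C−4)+0.615/C = 1.1266; K_s = 1+0.5/C = 1.0440
F_a = (F_max−F_min)/2 = 142 N; F_m = (F_max+F_min)/2 = 308 N
τ_a = K_W·8F_aD/(πd³) = 1.1266 × 62.598 = 70.52 MPa
τ_m = K_s·8F_mD/(πd³) = 1.0440 × 135.78 = 141.75 MPa
Goodman: 1/n_f = τ_a/S_se + τ_m/S_su = 70.52/410 + 141.75/1160 = 0.17200 + 0.12220 = 0.2942
n_f = 1/0.2942 = 3.399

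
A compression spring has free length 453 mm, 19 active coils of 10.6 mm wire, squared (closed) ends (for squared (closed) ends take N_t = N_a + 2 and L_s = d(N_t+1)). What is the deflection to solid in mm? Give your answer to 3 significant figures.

N_t = 21; L_s = 10.6·22 = 233.2 mm
δ_solid = L₀ − L_s = 453 − 233.2 = 219.8 mm

220 mm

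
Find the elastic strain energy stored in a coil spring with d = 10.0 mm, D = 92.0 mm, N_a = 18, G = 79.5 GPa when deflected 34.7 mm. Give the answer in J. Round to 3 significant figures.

k = Gd⁴/(8D³N_a) = (79.5×10³)(10.0⁴)/(8·92.0³·18) = 7.0899 N/mm
U = ½kδ² = 0.5 × 7.0899 × 34.7² = 4268.4 N·mm = 4.2684 J

4.27 J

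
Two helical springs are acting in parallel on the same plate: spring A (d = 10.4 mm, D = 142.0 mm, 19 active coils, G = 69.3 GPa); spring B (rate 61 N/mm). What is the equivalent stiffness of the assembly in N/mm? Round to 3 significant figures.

k_A = Gd⁴/(8D³N_a) = (69.3×10³)(10.4⁴)/(8·142.0³·19) = 1.8628 N/mm
Parallel: k_eq = 1.8628 + 61 = 62.863 N/mm

62.9 N/mm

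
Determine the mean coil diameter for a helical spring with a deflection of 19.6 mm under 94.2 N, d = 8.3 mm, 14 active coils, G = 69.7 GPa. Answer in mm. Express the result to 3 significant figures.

Required rate k = F/δ = 94.2/19.6 = 4.8061 N/mm
D = (Gd⁴/(8N_a·k))^(1/3) = (69.7×10³·8.3⁴/(8·14·4.8061))^(1/3)
  = (614515)^(1/3) = 85.0180 mm

85.0 mm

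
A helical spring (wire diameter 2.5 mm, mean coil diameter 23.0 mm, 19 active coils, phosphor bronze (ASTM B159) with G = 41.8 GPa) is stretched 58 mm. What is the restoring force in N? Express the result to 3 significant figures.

51.2 N

k = Gd⁴/(8D³N_a) = (41.8×10³)(2.5⁴)/(8·23.0³·19) = 0.8829 N/mm
F = k·δ = 0.8829 × 58 = 51.208 N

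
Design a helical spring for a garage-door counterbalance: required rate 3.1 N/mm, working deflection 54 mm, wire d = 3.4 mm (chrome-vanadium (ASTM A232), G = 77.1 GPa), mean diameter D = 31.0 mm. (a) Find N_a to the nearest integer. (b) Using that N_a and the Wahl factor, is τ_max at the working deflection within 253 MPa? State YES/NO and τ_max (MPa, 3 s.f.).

(a) 14 coils; (b) NO, τ_max = 388 MPa

N_a = Gd⁴/(8D³k) = (77.1×10³)(3.4⁴)/(8·31.0³·3.1) = 13.95 → N_a = 14
Actual rate k = Gd⁴/(8D³·14) = 3.0879 N/mm
Working load F = kδ = 3.0879·54 = 166.75 N
C = 31.0/3.4 = 9.1176; K_W = (4C−1)/(4C−4)+0.615/C = 1.1598
τ_max = K_W·8FD/(πd³) = 1.1598·334.91 = 388.44 MPa
τ_max > 253 MPa → exceeds allowable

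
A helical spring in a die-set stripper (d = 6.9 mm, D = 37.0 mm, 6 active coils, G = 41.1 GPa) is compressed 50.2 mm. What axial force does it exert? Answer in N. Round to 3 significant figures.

1920 N

k = Gd⁴/(8D³N_a) = (41.1×10³)(6.9⁴)/(8·37.0³·6) = 38.317 N/mm
F = k·δ = 38.317 × 50.2 = 1923.5 N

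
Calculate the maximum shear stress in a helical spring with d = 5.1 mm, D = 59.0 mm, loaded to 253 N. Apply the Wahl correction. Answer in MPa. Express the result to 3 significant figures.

322 MPa

Spring index C = D/d = 59.0/5.1 = 11.5686
K_W = (4C−1)/(4C−4) + 0.615/C = 45.275/42.275 + 0.0532 = 1.1241
τ₀ = 8FD/(πd³) = 8·253·59.0/(π·5.1³) = 119416/416.74 = 286.55 MPa
τ_max = K·τ₀ = 1.1241 × 286.55 = 322.12 MPa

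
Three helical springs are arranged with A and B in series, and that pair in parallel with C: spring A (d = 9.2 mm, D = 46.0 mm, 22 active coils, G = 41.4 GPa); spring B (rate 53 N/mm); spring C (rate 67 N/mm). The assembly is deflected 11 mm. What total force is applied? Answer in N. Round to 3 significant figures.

881 N

k_A = Gd⁴/(8D³N_a) = (41.4×10³)(9.2⁴)/(8·46.0³·22) = 17.313 N/mm
Springs A,B series: k_AB = 1/(1/17.313+1/53) = 13.05 N/mm; parallel with C: k_eq = 13.05+67 = 80.05 N/mm
F = k_eq·δ = 80.05·11 = 880.55 N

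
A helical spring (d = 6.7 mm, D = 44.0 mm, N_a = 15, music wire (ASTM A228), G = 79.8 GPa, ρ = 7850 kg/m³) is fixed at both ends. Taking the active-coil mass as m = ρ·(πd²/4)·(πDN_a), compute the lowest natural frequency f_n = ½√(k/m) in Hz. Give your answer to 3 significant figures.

k = Gd⁴/(8D³N_a) = (79.8×10³)(6.7⁴)/(8·44.0³·15) = 15.731 N/mm = 15731 N/m
Wire length L = πDN_a = π·44.0·15 = 2073.5 mm
m = ρ·(πd²/4)·L = 7850 × 35.257×10⁻⁶ m² × 2.0735 m = 0.57386 kg
f_n = ½√(k/m) = 0.5·√(15731/0.57386) = 0.5·√(27413) = 82.785 Hz

82.8 Hz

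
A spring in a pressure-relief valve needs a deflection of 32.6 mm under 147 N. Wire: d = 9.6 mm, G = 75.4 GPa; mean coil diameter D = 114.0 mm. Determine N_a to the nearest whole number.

12

Required rate k = F/δ = 147/32.6 = 4.5092 N/mm
N_a = Gd⁴/(8D³k) = (75.4×10³ × 9.6⁴)/(8 × 114.0³ × 4.5092)
    = 6.40407e+08 / 5.34447e+07 = 11.98 → 12 coils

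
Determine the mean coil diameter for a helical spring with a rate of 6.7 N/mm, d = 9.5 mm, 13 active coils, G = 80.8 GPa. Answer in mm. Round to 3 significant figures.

98.1 mm

D = (Gd⁴/(8N_a·k))^(1/3) = (80.8×10³·9.5⁴/(8·13·6.7))^(1/3)
  = (944491)^(1/3) = 98.1144 mm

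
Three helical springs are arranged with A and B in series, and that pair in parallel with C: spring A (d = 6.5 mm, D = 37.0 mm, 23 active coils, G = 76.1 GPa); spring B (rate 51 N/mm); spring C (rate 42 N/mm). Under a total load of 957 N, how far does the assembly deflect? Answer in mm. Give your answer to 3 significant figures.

k_A = Gd⁴/(8D³N_a) = (76.1×10³)(6.5⁴)/(8·37.0³·23) = 14.575 N/mm
Springs A,B series: k_AB = 1/(1/14.575+1/51) = 11.336 N/mm; parallel with C: k_eq = 11.336+42 = 53.336 N/mm
δ = F/k_eq = 957/53.336 = 17.943 mm

17.9 mm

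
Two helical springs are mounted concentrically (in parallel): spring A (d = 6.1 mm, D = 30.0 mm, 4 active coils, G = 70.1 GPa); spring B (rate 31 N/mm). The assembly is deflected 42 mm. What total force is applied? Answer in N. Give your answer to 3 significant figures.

k_A = Gd⁴/(8D³N_a) = (70.1×10³)(6.1⁴)/(8·30.0³·4) = 112.34 N/mm
Parallel: k_eq = 112.34 + 31 = 143.34 N/mm
F = k_eq·δ = 143.34·42 = 6020.2 N

6020 N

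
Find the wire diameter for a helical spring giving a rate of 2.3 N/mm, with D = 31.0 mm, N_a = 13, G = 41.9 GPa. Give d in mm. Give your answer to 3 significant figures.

d = (8D³N_a·k / G)^(1/4) = (8·31.0³·13·2.3 / (41.9×10³))^0.25
  = (170.07)^0.25 = 3.6113 mm

3.61 mm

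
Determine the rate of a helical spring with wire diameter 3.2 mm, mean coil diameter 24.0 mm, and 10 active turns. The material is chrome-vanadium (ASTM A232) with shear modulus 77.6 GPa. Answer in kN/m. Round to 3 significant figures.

k = Gd⁴/(8D³N_a) = (77.6×10³ × 3.2⁴) / (8 × 24.0³ × 10)
  = 8.13695e+06 / 1.10592e+06 = 7.3576 N/mm

7.36 kN/m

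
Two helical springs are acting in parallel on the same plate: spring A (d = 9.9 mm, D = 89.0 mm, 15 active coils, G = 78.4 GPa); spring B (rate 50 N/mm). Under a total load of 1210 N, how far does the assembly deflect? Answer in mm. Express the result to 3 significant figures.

20.5 mm

k_A = Gd⁴/(8D³N_a) = (78.4×10³)(9.9⁴)/(8·89.0³·15) = 8.9024 N/mm
Parallel: k_eq = 8.9024 + 50 = 58.902 N/mm
δ = F/k_eq = 1210/58.902 = 20.542 mm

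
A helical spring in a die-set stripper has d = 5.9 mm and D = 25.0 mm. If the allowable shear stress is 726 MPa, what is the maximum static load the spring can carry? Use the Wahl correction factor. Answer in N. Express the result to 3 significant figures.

1700 N

C = D/d = 25.0/5.9 = 4.2373
K_W = (4C−1)/(4C−4) + 0.615/C = 15.949/12.949 + 0.1451 = 1.3768
τ_max = K·8FD/(πd³) → F_max = τ_allow·πd³/(8DK)
F_max = 726·π·5.9³/(8·25.0·1.3768) = 4.6843e+05/275.36 = 1701.1 N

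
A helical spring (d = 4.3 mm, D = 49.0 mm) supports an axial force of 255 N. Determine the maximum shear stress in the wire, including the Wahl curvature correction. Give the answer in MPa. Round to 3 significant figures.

Spring index C = D/d = 49.0/4.3 = 11.3953
K_W = (4C−1)/(4C−4) + 0.615/C = 44.581/41.581 + 0.0540 = 1.1261
τ₀ = 8FD/(πd³) = 8·255·49.0/(π·4.3³) = 99960/249.78 = 400.19 MPa
τ_max = K·τ₀ = 1.1261 × 400.19 = 450.67 MPa

451 MPa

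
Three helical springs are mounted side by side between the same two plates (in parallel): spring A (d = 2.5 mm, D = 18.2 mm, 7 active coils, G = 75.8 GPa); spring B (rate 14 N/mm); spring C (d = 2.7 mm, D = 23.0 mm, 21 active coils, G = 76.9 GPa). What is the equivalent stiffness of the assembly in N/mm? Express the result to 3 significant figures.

24.8 N/mm

k_A = Gd⁴/(8D³N_a) = (75.8×10³)(2.5⁴)/(8·18.2³·7) = 8.7706 N/mm
k_C = Gd⁴/(8D³N_a) = (76.9×10³)(2.7⁴)/(8·23.0³·21) = 1.9993 N/mm
Parallel: k_eq = 8.7706 + 14 + 1.9993 = 24.77 N/mm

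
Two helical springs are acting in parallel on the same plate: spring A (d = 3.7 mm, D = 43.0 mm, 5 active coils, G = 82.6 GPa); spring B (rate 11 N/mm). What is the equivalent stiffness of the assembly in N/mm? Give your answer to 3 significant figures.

k_A = Gd⁴/(8D³N_a) = (82.6×10³)(3.7⁴)/(8·43.0³·5) = 4.8677 N/mm
Parallel: k_eq = 4.8677 + 11 = 15.868 N/mm

15.9 N/mm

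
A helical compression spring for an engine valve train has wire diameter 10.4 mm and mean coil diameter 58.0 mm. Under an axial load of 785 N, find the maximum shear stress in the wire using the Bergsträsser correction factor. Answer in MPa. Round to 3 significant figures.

Spring index C = D/d = 58.0/10.4 = 5.5769
K_B = (4C+2)/(4C−3) = 24.308/19.308 = 1.2590
τ₀ = 8FD/(πd³) = 8·785·58.0/(π·10.4³) = 364240/3533.9 = 103.07 MPa
τ_max = K·τ₀ = 1.2590 × 103.07 = 129.76 MPa

130 MPa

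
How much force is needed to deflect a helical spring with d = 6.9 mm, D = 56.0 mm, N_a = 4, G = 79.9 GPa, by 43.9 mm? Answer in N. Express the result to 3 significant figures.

k = Gd⁴/(8D³N_a) = (79.9×10³)(6.9⁴)/(8·56.0³·4) = 32.228 N/mm
F = k·δ = 32.228 × 43.9 = 1414.8 N

1410 N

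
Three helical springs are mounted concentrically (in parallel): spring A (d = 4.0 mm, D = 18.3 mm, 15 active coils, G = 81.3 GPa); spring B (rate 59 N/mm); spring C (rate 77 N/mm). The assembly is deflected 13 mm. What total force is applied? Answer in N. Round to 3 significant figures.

k_A = Gd⁴/(8D³N_a) = (81.3×10³)(4.0⁴)/(8·18.3³·15) = 28.301 N/mm
Parallel: k_eq = 28.301 + 59 + 77 = 164.3 N/mm
F = k_eq·δ = 164.3·13 = 2135.9 N

2140 N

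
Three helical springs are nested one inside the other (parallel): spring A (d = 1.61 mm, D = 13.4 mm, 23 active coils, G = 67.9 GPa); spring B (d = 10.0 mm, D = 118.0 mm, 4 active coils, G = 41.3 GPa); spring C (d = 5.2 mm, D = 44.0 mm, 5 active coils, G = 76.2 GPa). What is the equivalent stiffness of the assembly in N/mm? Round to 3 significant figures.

25.2 N/mm

k_A = Gd⁴/(8D³N_a) = (67.9×10³)(1.61⁴)/(8·13.4³·23) = 1.0305 N/mm
k_B = Gd⁴/(8D³N_a) = (41.3×10³)(10.0⁴)/(8·118.0³·4) = 7.8551 N/mm
k_C = Gd⁴/(8D³N_a) = (76.2×10³)(5.2⁴)/(8·44.0³·5) = 16.351 N/mm
Parallel: k_eq = 1.0305 + 7.8551 + 16.351 = 25.237 N/mm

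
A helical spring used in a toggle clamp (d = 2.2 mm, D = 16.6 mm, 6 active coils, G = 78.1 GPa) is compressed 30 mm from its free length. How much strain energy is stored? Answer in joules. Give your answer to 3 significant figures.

3.75 J

k = Gd⁴/(8D³N_a) = (78.1×10³)(2.2⁴)/(8·16.6³·6) = 8.3325 N/mm
U = ½kδ² = 0.5 × 8.3325 × 30² = 3749.6 N·mm = 3.7496 J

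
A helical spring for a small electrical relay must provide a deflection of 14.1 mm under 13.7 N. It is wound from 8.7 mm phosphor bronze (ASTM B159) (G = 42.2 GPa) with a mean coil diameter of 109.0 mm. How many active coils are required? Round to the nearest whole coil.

Required rate k = F/δ = 13.7/14.1 = 0.97163 N/mm
N_a = Gd⁴/(8D³k) = (42.2×10³ × 8.7⁴)/(8 × 109.0³ × 0.97163)
    = 2.41763e+08 / 1.00663e+07 = 24.02 → 24 coils

24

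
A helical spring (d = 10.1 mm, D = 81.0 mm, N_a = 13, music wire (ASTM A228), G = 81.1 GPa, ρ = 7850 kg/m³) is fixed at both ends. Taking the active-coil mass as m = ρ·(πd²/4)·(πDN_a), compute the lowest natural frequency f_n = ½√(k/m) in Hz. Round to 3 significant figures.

k = Gd⁴/(8D³N_a) = (81.1×10³)(10.1⁴)/(8·81.0³·13) = 15.269 N/mm = 15269 N/m
Wire length L = πDN_a = π·81.0·13 = 3308.1 mm
m = ρ·(πd²/4)·L = 7850 × 80.118×10⁻⁶ m² × 3.3081 m = 2.0806 kg
f_n = ½√(k/m) = 0.5·√(15269/2.0806) = 0.5·√(7339) = 42.834 Hz

42.8 Hz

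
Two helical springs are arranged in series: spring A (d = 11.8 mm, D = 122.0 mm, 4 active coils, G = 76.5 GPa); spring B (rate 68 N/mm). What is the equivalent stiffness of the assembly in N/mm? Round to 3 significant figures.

k_A = Gd⁴/(8D³N_a) = (76.5×10³)(11.8⁴)/(8·122.0³·4) = 25.525 N/mm
Series: 1/k_eq = 1/25.525 + 1/68 = 0.053884; k_eq = 18.558 N/mm

18.6 N/mm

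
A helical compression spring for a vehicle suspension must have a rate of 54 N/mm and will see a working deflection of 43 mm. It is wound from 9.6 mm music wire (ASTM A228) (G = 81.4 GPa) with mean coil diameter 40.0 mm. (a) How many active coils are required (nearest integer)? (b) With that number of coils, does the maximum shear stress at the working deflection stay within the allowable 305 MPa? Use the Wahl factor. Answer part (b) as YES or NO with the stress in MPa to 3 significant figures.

(a) 25 coils; (b) NO, τ_max = 370 MPa

N_a = Gd⁴/(8D³k) = (81.4×10³)(9.6⁴)/(8·40.0³·54) = 25.01 → N_a = 25
Actual rate k = Gd⁴/(8D³·25) = 54.013 N/mm
Working load F = kδ = 54.013·43 = 2322.6 N
C = 40.0/9.6 = 4.1667; K_W = (4C−1)/(4C−4)+0.615/C = 1.3844
τ_max = K_W·8FD/(πd³) = 1.3844·267.4 = 370.19 MPa
τ_max > 305 MPa → exceeds allowable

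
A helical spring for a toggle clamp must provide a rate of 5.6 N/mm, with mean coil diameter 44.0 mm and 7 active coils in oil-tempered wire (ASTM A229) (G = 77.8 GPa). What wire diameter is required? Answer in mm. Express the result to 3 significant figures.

4.30 mm

d = (8D³N_a·k / G)^(1/4) = (8·44.0³·7·5.6 / (77.8×10³))^0.25
  = (343.36)^0.25 = 4.3047 mm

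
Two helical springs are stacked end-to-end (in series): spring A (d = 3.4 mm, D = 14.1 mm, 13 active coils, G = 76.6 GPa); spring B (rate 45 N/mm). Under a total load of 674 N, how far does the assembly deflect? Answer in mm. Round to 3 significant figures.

k_A = Gd⁴/(8D³N_a) = (76.6×10³)(3.4⁴)/(8·14.1³·13) = 35.112 N/mm
Series: 1/k_eq = 1/35.112 + 1/45 = 0.050703; k_eq = 19.723 N/mm
δ = F/k_eq = 674/19.723 = 34.174 mm

34.2 mm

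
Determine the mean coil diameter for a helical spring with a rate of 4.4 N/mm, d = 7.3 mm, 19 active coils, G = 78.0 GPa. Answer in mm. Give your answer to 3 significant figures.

D = (Gd⁴/(8N_a·k))^(1/3) = (78.0×10³·7.3⁴/(8·19·4.4))^(1/3)
  = (331200)^(1/3) = 69.1879 mm

69.2 mm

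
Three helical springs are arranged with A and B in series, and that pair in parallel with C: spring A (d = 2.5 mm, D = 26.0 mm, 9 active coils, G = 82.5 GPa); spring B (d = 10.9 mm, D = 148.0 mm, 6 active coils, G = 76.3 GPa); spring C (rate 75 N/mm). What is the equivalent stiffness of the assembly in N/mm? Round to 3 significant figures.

76.9 N/mm

k_A = Gd⁴/(8D³N_a) = (82.5×10³)(2.5⁴)/(8·26.0³·9) = 2.5466 N/mm
k_B = Gd⁴/(8D³N_a) = (76.3×10³)(10.9⁴)/(8·148.0³·6) = 6.9216 N/mm
Springs A,B series: k_AB = 1/(1/2.5466+1/6.9216) = 1.8617 N/mm; parallel with C: k_eq = 1.8617+75 = 76.862 N/mm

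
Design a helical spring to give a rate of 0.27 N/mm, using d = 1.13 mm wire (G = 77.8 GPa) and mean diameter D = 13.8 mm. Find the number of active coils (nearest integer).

N_a = Gd⁴/(8D³k) = (77.8×10³ × 1.13⁴)/(8 × 13.8³ × 0.27)
    = 126851 / 5676.64 = 22.35 → 22 coils

22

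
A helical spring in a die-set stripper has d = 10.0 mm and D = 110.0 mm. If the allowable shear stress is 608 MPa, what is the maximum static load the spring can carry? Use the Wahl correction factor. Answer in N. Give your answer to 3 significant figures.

C = D/d = 110.0/10.0 = 11.0000
K_W = (4C−1)/(4C−4) + 0.615/C = 43.000/40.000 + 0.0559 = 1.1309
τ_max = K·8FD/(πd³) → F_max = τ_allow·πd³/(8DK)
F_max = 608·π·10.0³/(8·110.0·1.1309) = 1.9101e+06/995.2 = 1919.3 N

1920 N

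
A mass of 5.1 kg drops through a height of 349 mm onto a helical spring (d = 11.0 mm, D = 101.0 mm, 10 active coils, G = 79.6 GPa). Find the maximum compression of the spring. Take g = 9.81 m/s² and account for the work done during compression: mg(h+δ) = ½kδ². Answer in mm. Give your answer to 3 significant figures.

53.4 mm

k = Gd⁴/(8D³N_a) = (79.6×10³)(11.0⁴)/(8·101.0³·10) = 14.139 N/mm
W = mg = 5.1 × 9.81 = 50.031 N
½kδ² − Wδ − Wh = 0 → δ = (W + √(W² + 2kWh))/k
δ = (50.031 + √(2503.1 + 493770))/14.139 = (50.031 + 704.47)/14.139 = 53.361 mm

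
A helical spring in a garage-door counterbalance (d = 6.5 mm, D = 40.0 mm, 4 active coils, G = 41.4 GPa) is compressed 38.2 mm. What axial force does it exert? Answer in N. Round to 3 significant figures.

1380 N

k = Gd⁴/(8D³N_a) = (41.4×10³)(6.5⁴)/(8·40.0³·4) = 36.085 N/mm
F = k·δ = 36.085 × 38.2 = 1378.4 N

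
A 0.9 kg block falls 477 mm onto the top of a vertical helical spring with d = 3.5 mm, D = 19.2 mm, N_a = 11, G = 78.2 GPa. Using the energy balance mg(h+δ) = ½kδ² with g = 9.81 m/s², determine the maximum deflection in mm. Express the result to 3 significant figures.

21.6 mm

k = Gd⁴/(8D³N_a) = (78.2×10³)(3.5⁴)/(8·19.2³·11) = 18.841 N/mm
W = mg = 0.9 × 9.81 = 8.829 N
½kδ² − Wδ − Wh = 0 → δ = (W + √(W² + 2kWh))/k
δ = (8.829 + √(77.951 + 158691))/18.841 = (8.829 + 398.46)/18.841 = 21.618 mm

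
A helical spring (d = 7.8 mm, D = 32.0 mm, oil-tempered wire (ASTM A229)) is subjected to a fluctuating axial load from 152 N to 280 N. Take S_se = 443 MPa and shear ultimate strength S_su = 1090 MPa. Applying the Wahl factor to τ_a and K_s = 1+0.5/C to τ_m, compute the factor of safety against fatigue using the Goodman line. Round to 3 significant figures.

C = D/d = 32.0/7.8 = 4.1026; K_W = (4C−1)/(4C−4)+0.615/C = 1.3916; K_s = 1+0.5/C = 1.1219
F_a = (F_max−F_min)/2 = 64 N; F_m = (F_max+F_min)/2 = 216 N
τ_a = K_W·8F_aD/(πd³) = 1.3916 × 10.99 = 15.294 MPa
τ_m = K_s·8F_mD/(πd³) = 1.1219 × 37.09 = 41.611 MPa
Goodman: 1/n_f = τ_a/S_se + τ_m/S_su = 15.294/443 + 41.611/1090 = 0.03452 + 0.03817 = 0.072698
n_f = 1/0.072698 = 13.76

13.8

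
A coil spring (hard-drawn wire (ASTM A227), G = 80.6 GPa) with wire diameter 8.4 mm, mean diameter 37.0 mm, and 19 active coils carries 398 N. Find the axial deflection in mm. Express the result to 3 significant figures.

7.64 mm

k = Gd⁴/(8D³N_a) = (80.6×10³)(8.4⁴)/(8·37.0³·19) = 52.12 N/mm
δ = F/k = 398 / 52.12 = 7.6362 mm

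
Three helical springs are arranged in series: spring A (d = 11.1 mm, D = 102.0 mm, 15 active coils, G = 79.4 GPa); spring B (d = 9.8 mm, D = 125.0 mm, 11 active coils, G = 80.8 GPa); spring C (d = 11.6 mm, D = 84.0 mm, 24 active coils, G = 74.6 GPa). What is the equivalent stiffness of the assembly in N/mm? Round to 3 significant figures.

k_A = Gd⁴/(8D³N_a) = (79.4×10³)(11.1⁴)/(8·102.0³·15) = 9.4652 N/mm
k_B = Gd⁴/(8D³N_a) = (80.8×10³)(9.8⁴)/(8·125.0³·11) = 4.3361 N/mm
k_C = Gd⁴/(8D³N_a) = (74.6×10³)(11.6⁴)/(8·84.0³·24) = 11.869 N/mm
Series: 1/k_eq = 1/9.4652 + 1/4.3361 + 1/11.869 = 0.42052; k_eq = 2.378 N/mm

2.38 N/mm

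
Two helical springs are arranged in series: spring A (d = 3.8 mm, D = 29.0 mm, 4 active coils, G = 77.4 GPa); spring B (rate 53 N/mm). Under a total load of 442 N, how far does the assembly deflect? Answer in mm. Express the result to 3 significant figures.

29.7 mm

k_A = Gd⁴/(8D³N_a) = (77.4×10³)(3.8⁴)/(8·29.0³·4) = 20.679 N/mm
Series: 1/k_eq = 1/20.679 + 1/53 = 0.067226; k_eq = 14.875 N/mm
δ = F/k_eq = 442/14.875 = 29.714 mm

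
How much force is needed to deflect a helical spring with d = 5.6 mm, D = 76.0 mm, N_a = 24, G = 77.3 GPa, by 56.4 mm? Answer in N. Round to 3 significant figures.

k = Gd⁴/(8D³N_a) = (77.3×10³)(5.6⁴)/(8·76.0³·24) = 0.90196 N/mm
F = k·δ = 0.90196 × 56.4 = 50.871 N

50.9 N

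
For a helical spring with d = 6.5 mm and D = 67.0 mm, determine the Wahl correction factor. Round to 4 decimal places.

C = D/d = 67.0/6.5 = 10.3077
K_W = (4C−1)/(4C−4) + 0.615/C = 40.231/37.231 + 0.0597 = 1.1402

1.1402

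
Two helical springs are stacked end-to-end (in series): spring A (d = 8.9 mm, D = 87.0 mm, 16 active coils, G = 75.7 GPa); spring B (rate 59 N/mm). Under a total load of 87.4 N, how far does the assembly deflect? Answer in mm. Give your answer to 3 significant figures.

k_A = Gd⁴/(8D³N_a) = (75.7×10³)(8.9⁴)/(8·87.0³·16) = 5.6349 N/mm
Series: 1/k_eq = 1/5.6349 + 1/59 = 0.19441; k_eq = 5.1437 N/mm
δ = F/k_eq = 87.4/5.1437 = 16.992 mm

17.0 mm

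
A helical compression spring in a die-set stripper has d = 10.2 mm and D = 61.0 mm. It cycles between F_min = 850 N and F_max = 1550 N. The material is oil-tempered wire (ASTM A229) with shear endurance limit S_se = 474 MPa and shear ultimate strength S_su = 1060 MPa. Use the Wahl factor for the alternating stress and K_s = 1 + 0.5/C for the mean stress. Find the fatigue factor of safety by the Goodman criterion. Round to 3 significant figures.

3.17

C = D/d = 61.0/10.2 = 5.9804; K_W = (4C−1)/(4C−4)+0.615/C = 1.2534; K_s = 1+0.5/C = 1.0836
F_a = (F_max−F_min)/2 = 350 N; F_m = (F_max+F_min)/2 = 1200 N
τ_a = K_W·8F_aD/(πd³) = 1.2534 × 51.232 = 64.215 MPa
τ_m = K_s·8F_mD/(πd³) = 1.0836 × 175.65 = 190.34 MPa
Goodman: 1/n_f = τ_a/S_se + τ_m/S_su = 64.215/474 + 190.34/1060 = 0.13547 + 0.17956 = 0.31504
n_f = 1/0.31504 = 3.174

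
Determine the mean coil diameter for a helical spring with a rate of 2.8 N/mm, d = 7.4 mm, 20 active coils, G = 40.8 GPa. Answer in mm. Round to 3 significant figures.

D = (Gd⁴/(8N_a·k))^(1/3) = (40.8×10³·7.4⁴/(8·20·2.8))^(1/3)
  = (273092)^(1/3) = 64.8788 mm

64.9 mm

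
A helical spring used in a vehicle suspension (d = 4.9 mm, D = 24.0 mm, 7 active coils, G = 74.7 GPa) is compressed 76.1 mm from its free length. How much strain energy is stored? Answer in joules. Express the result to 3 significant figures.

k = Gd⁴/(8D³N_a) = (74.7×10³)(4.9⁴)/(8·24.0³·7) = 55.627 N/mm
U = ½kδ² = 0.5 × 55.627 × 76.1² = 1.6107e+05 N·mm = 161.07 J

161 J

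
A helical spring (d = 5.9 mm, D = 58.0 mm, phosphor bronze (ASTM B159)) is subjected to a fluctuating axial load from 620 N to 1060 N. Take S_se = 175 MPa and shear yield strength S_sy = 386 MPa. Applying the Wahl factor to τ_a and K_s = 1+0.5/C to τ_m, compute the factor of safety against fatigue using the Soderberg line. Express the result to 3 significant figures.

0.373

C = D/d = 58.0/5.9 = 9.8305; K_W = (4C−1)/(4C−4)+0.615/C = 1.1475; K_s = 1+0.5/C = 1.0509
F_a = (F_max−F_min)/2 = 220 N; F_m = (F_max+F_min)/2 = 840 N
τ_a = K_W·8F_aD/(πd³) = 1.1475 × 158.21 = 181.55 MPa
τ_m = K_s·8F_mD/(πd³) = 1.0509 × 604.08 = 634.8 MPa
Soderberg: 1/n_f = τ_a/S_se + τ_m/S_sy = 181.55/175 + 634.8/386 = 1.03740 + 1.64456 = 2.682
n_f = 1/2.682 = 0.3729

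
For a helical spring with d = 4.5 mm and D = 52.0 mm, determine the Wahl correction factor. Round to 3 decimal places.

C = D/d = 52.0/4.5 = 11.5556
K_W = (4C−1)/(4C−4) + 0.615/C = 45.222/42.222 + 0.0532 = 1.1243

1.124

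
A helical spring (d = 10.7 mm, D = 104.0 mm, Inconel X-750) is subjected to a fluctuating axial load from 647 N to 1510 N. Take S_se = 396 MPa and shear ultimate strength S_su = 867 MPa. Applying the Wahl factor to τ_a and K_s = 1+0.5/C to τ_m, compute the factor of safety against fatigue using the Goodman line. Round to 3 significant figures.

C = D/d = 104.0/10.7 = 9.7196; K_W = (4C−1)/(4C−4)+0.615/C = 1.1493; K_s = 1+0.5/C = 1.0514
F_a = (F_max−F_min)/2 = 431.5 N; F_m = (F_max+F_min)/2 = 1078.5 N
τ_a = K_W·8F_aD/(πd³) = 1.1493 × 93.283 = 107.21 MPa
τ_m = K_s·8F_mD/(πd³) = 1.0514 × 233.15 = 245.15 MPa
Goodman: 1/n_f = τ_a/S_se + τ_m/S_su = 107.21/396 + 245.15/867 = 0.27073 + 0.28275 = 0.55348
n_f = 1/0.55348 = 1.807

1.81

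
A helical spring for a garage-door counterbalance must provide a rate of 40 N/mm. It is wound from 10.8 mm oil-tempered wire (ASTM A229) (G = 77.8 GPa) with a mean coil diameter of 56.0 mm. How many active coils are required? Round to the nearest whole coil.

N_a = Gd⁴/(8D³k) = (77.8×10³ × 10.8⁴)/(8 × 56.0³ × 40)
    = 1.05846e+09 / 5.61971e+07 = 18.83 → 19 coils

19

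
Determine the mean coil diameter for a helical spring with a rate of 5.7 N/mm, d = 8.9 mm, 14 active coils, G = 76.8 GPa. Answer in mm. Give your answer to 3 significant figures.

D = (Gd⁴/(8N_a·k))^(1/3) = (76.8×10³·8.9⁴/(8·14·5.7))^(1/3)
  = (754794)^(1/3) = 91.0492 mm

91.0 mm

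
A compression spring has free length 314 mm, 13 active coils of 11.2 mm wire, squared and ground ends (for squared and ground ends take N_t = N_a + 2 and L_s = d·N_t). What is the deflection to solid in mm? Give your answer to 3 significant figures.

N_t = 15; L_s = 11.2·15 = 168 mm
δ_solid = L₀ − L_s = 314 − 168 = 146 mm

146 mm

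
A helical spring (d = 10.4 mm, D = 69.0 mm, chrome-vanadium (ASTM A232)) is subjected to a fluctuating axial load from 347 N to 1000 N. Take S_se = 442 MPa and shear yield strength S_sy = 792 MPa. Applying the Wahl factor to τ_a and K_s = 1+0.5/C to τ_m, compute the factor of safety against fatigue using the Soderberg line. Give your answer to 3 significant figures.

C = D/d = 69.0/10.4 = 6.6346; K_W = (4C−1)/(4C−4)+0.615/C = 1.2258; K_s = 1+0.5/C = 1.0754
F_a = (F_max−F_min)/2 = 326.5 N; F_m = (F_max+F_min)/2 = 673.5 N
τ_a = K_W·8F_aD/(πd³) = 1.2258 × 51 = 62.516 MPa
τ_m = K_s·8F_mD/(πd³) = 1.0754 × 105.2 = 113.13 MPa
Soderberg: 1/n_f = τ_a/S_se + τ_m/S_sy = 62.516/442 + 113.13/792 = 0.14144 + 0.14284 = 0.28428
n_f = 1/0.28428 = 3.518

3.52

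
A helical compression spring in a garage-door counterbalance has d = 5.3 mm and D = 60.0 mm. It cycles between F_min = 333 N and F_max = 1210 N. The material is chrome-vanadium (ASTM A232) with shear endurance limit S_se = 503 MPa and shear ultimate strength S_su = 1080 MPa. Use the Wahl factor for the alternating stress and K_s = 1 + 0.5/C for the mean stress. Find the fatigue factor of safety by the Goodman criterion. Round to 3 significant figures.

C = D/d = 60.0/5.3 = 11.3208; K_W = (4C−1)/(4C−4)+0.615/C = 1.1270; K_s = 1+0.5/C = 1.0442
F_a = (F_max−F_min)/2 = 438.5 N; F_m = (F_max+F_min)/2 = 771.5 N
τ_a = K_W·8F_aD/(πd³) = 1.1270 × 450.02 = 507.17 MPa
τ_m = K_s·8F_mD/(πd³) = 1.0442 × 791.77 = 826.74 MPa
Goodman: 1/n_f = τ_a/S_se + τ_m/S_su = 507.17/503 + 826.74/1080 = 1.00829 + 0.76550 = 1.7738
n_f = 1/1.7738 = 0.5638

0.564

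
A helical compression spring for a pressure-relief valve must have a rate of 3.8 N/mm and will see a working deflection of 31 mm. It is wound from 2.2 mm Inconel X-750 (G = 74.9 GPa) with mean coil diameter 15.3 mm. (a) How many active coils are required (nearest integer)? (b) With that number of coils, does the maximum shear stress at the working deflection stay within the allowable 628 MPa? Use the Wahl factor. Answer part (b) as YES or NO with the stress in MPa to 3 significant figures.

N_a = Gd⁴/(8D³k) = (74.9×10³)(2.2⁴)/(8·15.3³·3.8) = 16.11 → N_a = 16
Actual rate k = Gd⁴/(8D³·16) = 3.8273 N/mm
Working load F = kδ = 3.8273·31 = 118.65 N
C = 15.3/2.2 = 6.9545; K_W = (4C−1)/(4C−4)+0.615/C = 1.2144
τ_max = K_W·8FD/(πd³) = 1.2144·434.12 = 527.19 MPa
τ_max ≤ 628 MPa → acceptable

(a) 16 coils; (b) YES, τ_max = 527 MPa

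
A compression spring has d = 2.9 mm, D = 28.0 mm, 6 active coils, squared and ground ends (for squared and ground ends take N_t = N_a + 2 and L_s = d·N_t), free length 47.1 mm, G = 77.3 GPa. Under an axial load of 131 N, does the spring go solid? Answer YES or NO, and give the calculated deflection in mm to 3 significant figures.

YES, δ = 25.2 mm

k = Gd⁴/(8D³N_a) = (77.3×10³)(2.9⁴)/(8·28.0³·6) = 5.1887 N/mm
N_t = 8; L_s = 2.9·8 = 23.2 mm; δ_solid = L₀ − L_s = 47.1 − 23.2 = 23.9 mm
δ = F/k = 131/5.1887 = 25.247 mm
δ ≥ δ_solid → spring goes solid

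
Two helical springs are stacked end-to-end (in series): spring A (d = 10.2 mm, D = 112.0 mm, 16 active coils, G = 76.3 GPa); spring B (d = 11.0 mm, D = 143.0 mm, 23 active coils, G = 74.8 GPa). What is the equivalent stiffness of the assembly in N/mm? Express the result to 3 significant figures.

k_A = Gd⁴/(8D³N_a) = (76.3×10³)(10.2⁴)/(8·112.0³·16) = 4.5926 N/mm
k_B = Gd⁴/(8D³N_a) = (74.8×10³)(11.0⁴)/(8·143.0³·23) = 2.0354 N/mm
Series: 1/k_eq = 1/4.5926 + 1/2.0354 = 0.70905; k_eq = 1.4103 N/mm

1.41 N/mm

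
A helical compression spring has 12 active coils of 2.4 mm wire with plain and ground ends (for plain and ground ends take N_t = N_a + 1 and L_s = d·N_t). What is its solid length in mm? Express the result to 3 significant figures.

plain and ground ends: N_t = N_a + 1 = 12 + 1 = 13
L_s = d·N_t = 2.4 × 13 = 31.2 mm

31.2 mm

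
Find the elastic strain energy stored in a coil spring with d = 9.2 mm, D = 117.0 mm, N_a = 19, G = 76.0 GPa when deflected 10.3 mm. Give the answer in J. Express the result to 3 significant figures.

k = Gd⁴/(8D³N_a) = (76.0×10³)(9.2⁴)/(8·117.0³·19) = 2.2365 N/mm
U = ½kδ² = 0.5 × 2.2365 × 10.3² = 118.63 N·mm = 0.11863 J

0.119 J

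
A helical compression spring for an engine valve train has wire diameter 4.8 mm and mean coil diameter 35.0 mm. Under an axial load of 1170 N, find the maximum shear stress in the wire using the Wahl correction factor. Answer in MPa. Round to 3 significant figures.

Spring index C = D/d = 35.0/4.8 = 7.2917
K_W = (4C−1)/(4C−4) + 0.615/C = 28.167/25.167 + 0.0843 = 1.2035
τ₀ = 8FD/(πd³) = 8·1170·35.0/(π·4.8³) = 327600/347.44 = 942.91 MPa
τ_max = K·τ₀ = 1.2035 × 942.91 = 1134.8 MPa

1130 MPa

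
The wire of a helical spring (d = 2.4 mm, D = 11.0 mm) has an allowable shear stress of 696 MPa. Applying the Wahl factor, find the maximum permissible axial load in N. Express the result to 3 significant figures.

256 N

C = D/d = 11.0/2.4 = 4.5833
K_W = (4C−1)/(4C−4) + 0.615/C = 17.333/14.333 + 0.1342 = 1.3435
τ_max = K·8FD/(πd³) → F_max = τ_allow·πd³/(8DK)
F_max = 696·π·2.4³/(8·11.0·1.3435) = 30227/118.23 = 255.67 N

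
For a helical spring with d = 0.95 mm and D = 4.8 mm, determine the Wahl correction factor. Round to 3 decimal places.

1.307

C = D/d = 4.8/0.95 = 5.0526
K_W = (4C−1)/(4C−4) + 0.615/C = 19.211/16.211 + 0.1217 = 1.3068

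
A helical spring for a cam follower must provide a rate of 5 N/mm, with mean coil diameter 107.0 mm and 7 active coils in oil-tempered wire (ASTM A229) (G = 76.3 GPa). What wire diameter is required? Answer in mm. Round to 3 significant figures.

8.19 mm

d = (8D³N_a·k / G)^(1/4) = (8·107.0³·7·5 / (76.3×10³))^0.25
  = (4495.6)^0.25 = 8.1883 mm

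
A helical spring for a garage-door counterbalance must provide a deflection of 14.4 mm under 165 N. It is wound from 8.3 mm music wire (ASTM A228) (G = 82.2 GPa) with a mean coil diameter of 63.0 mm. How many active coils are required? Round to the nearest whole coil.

Required rate k = F/δ = 165/14.4 = 11.458 N/mm
N_a = Gd⁴/(8D³k) = (82.2×10³ × 8.3⁴)/(8 × 63.0³ × 11.458)
    = 3.90107e+08 / 2.2921e+07 = 17.02 → 17 coils

17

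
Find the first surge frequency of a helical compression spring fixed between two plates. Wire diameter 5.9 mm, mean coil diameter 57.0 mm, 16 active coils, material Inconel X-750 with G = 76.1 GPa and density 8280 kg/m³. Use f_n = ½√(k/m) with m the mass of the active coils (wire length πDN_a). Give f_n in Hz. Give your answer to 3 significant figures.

38.7 Hz

k = Gd⁴/(8D³N_a) = (76.1×10³)(5.9⁴)/(8·57.0³·16) = 3.8901 N/mm = 3890.1 N/m
Wire length L = πDN_a = π·57.0·16 = 2865.1 mm
m = ρ·(πd²/4)·L = 8280 × 27.34×10⁻⁶ m² × 2.8651 m = 0.64859 kg
f_n = ½√(k/m) = 0.5·√(3890.1/0.64859) = 0.5·√(5997.8) = 38.723 Hz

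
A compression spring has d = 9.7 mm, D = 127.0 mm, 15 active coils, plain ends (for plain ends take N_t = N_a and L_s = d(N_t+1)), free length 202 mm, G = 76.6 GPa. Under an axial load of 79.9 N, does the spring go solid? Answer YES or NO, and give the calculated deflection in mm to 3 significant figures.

k = Gd⁴/(8D³N_a) = (76.6×10³)(9.7⁴)/(8·127.0³·15) = 2.7588 N/mm
N_t = 15; L_s = 9.7·16 = 155.2 mm; δ_solid = L₀ − L_s = 202 − 155.2 = 46.8 mm
δ = F/k = 79.9/2.7588 = 28.962 mm
δ < δ_solid → spring does not go solid

NO, δ = 29.0 mm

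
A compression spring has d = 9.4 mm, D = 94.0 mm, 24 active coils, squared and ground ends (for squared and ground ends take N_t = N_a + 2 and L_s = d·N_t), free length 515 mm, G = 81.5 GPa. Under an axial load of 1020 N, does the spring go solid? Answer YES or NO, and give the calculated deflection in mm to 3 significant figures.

k = Gd⁴/(8D³N_a) = (81.5×10³)(9.4⁴)/(8·94.0³·24) = 3.9901 N/mm
N_t = 26; L_s = 9.4·26 = 244.4 mm; δ_solid = L₀ − L_s = 515 − 244.4 = 270.6 mm
δ = F/k = 1020/3.9901 = 255.63 mm
δ < δ_solid → spring does not go solid

NO, δ = 256 mm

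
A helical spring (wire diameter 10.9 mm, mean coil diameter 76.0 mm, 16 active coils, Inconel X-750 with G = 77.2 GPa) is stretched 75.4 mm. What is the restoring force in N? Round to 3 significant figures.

k = Gd⁴/(8D³N_a) = (77.2×10³)(10.9⁴)/(8·76.0³·16) = 19.394 N/mm
F = k·δ = 19.394 × 75.4 = 1462.3 N

1460 N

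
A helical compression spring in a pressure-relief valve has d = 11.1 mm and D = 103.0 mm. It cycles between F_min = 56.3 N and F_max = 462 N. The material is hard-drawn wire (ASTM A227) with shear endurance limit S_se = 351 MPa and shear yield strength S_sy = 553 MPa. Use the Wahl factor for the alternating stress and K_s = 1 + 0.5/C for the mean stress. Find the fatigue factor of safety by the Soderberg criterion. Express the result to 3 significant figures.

4.49

C = D/d = 103.0/11.1 = 9.2793; K_W = (4C−1)/(4C−4)+0.615/C = 1.1569; K_s = 1+0.5/C = 1.0539
F_a = (F_max−F_min)/2 = 202.85 N; F_m = (F_max+F_min)/2 = 259.15 N
τ_a = K_W·8F_aD/(πd³) = 1.1569 × 38.903 = 45.006 MPa
τ_m = K_s·8F_mD/(πd³) = 1.0539 × 49.7 = 52.378 MPa
Soderberg: 1/n_f = τ_a/S_se + τ_m/S_sy = 45.006/351 + 52.378/553 = 0.12822 + 0.09472 = 0.22294
n_f = 1/0.22294 = 4.486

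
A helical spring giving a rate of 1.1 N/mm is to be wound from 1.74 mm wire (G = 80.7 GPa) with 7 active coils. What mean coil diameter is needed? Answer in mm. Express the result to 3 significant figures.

22.9 mm

D = (Gd⁴/(8N_a·k))^(1/3) = (80.7×10³·1.74⁴/(8·7·1.1))^(1/3)
  = (12008.5)^(1/3) = 22.8997 mm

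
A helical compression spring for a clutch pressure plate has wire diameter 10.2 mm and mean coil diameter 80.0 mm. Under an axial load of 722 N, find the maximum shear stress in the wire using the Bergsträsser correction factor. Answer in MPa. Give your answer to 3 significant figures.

Spring index C = D/d = 80.0/10.2 = 7.8431
K_B = (4C+2)/(4C−3) = 33.373/28.373 = 1.1762
τ₀ = 8FD/(πd³) = 8·722·80.0/(π·10.2³) = 462080/3333.9 = 138.6 MPa
τ_max = K·τ₀ = 1.1762 × 138.6 = 163.03 MPa

163 MPa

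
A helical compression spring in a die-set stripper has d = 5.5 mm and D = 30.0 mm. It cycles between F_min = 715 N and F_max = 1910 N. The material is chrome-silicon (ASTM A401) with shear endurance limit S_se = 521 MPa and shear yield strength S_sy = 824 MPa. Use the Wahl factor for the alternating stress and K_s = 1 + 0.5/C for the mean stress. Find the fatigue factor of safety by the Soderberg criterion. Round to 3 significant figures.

0.679

C = D/d = 30.0/5.5 = 5.4545; K_W = (4C−1)/(4C−4)+0.615/C = 1.2811; K_s = 1+0.5/C = 1.0917
F_a = (F_max−F_min)/2 = 597.5 N; F_m = (F_max+F_min)/2 = 1312.5 N
τ_a = K_W·8F_aD/(πd³) = 1.2811 × 274.35 = 351.48 MPa
τ_m = K_s·8F_mD/(πd³) = 1.0917 × 602.66 = 657.9 MPa
Soderberg: 1/n_f = τ_a/S_se + τ_m/S_sy = 351.48/521 + 657.9/824 = 0.67462 + 0.79843 = 1.4731
n_f = 1/1.4731 = 0.6789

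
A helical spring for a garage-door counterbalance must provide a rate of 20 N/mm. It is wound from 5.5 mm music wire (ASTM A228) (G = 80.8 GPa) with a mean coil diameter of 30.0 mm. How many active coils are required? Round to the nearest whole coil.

17

N_a = Gd⁴/(8D³k) = (80.8×10³ × 5.5⁴)/(8 × 30.0³ × 20)
    = 7.3937e+07 / 4.32e+06 = 17.12 → 17 coils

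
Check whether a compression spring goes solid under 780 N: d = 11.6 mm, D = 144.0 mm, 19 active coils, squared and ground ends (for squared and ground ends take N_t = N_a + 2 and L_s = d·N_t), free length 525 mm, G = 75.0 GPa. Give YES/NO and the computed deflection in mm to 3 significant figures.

k = Gd⁴/(8D³N_a) = (75.0×10³)(11.6⁴)/(8·144.0³·19) = 2.992 N/mm
N_t = 21; L_s = 11.6·21 = 243.6 mm; δ_solid = L₀ − L_s = 525 − 243.6 = 281.4 mm
δ = F/k = 780/2.992 = 260.69 mm
δ < δ_solid → spring does not go solid

NO, δ = 261 mm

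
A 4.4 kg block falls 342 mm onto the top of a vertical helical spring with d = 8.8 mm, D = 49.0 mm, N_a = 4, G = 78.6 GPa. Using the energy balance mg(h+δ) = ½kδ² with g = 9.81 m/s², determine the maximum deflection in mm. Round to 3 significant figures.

15.7 mm

k = Gd⁴/(8D³N_a) = (78.6×10³)(8.8⁴)/(8·49.0³·4) = 125.2 N/mm
W = mg = 4.4 × 9.81 = 43.164 N
½kδ² − Wδ − Wh = 0 → δ = (W + √(W² + 2kWh))/k
δ = (43.164 + √(1863.1 + 3.69652e+06))/125.2 = (43.164 + 1923.1)/125.2 = 15.705 mm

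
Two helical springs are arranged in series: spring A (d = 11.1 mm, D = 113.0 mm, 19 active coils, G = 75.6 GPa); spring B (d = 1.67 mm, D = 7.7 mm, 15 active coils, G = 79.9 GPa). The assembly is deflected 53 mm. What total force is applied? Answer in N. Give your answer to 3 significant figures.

190 N

k_A = Gd⁴/(8D³N_a) = (75.6×10³)(11.1⁴)/(8·113.0³·19) = 5.2328 N/mm
k_B = Gd⁴/(8D³N_a) = (79.9×10³)(1.67⁴)/(8·7.7³·15) = 11.344 N/mm
Series: 1/k_eq = 1/5.2328 + 1/11.344 = 0.27926; k_eq = 3.5809 N/mm
F = k_eq·δ = 3.5809·53 = 189.79 N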